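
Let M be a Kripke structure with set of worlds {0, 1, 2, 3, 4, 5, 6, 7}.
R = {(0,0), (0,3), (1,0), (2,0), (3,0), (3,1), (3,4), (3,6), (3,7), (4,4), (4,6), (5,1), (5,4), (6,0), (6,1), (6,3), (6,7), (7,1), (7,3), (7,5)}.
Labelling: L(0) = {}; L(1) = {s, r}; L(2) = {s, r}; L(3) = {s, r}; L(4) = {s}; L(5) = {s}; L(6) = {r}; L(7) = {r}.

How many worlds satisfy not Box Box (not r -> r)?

Let φ = not Box Box (not r -> r). Evaluate φ at each world:
  0 (successors {0, 3}): φ is true.
  1 (successors {0}): φ is true.
  2 (successors {0}): φ is true.
  3 (successors {0, 1, 4, 6, 7}): φ is true.
  4 (successors {4, 6}): φ is true.
  5 (successors {1, 4}): φ is true.
  6 (successors {0, 1, 3, 7}): φ is true.
  7 (successors {1, 3, 5}): φ is true.
For instance, at 3:
  At 3: Box Box (not r -> r) is false, so not Box Box (not r -> r) is true.
    At 3: Box Box (not r -> r) requires Box (not r -> r) at every successor {0, 1, 4, 6, 7}.
      Box (not r -> r) fails at 0, so Box Box (not r -> r) is false at 3.
Satisfying worlds: {0, 1, 2, 3, 4, 5, 6, 7}

8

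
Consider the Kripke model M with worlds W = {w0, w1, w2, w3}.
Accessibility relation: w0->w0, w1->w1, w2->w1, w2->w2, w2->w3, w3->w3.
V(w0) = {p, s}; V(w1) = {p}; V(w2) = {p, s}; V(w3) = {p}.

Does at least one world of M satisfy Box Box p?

Let φ = Box Box p. Evaluate φ at each world:
  w0 (successors {w0}): φ is true.
  w1 (successors {w1}): φ is true.
  w2 (successors {w1, w2, w3}): φ is true.
  w3 (successors {w3}): φ is true.
Detail at w0 (witness):
  At w0: Box Box p requires Box p at every successor {w0}.
      At w0: Box p requires p at every successor {w0}.
        At w0: p is true.
      So Box p is true at w0.
  So Box Box p is true at w0.

Yes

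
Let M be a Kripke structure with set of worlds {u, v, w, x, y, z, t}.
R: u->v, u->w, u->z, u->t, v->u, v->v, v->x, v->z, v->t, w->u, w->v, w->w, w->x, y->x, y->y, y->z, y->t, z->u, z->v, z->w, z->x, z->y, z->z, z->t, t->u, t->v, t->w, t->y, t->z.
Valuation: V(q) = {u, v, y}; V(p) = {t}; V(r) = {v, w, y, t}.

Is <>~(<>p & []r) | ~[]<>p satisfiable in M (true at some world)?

Let φ = <>~(<>p & []r) | ~[]<>p. Evaluate φ at each world:
  u (successors {v, w, z, t}): φ is true.
  v (successors {u, v, x, z, t}): φ is true.
  w (successors {u, v, w, x}): φ is true.
  x (successors ∅): φ is false.
  y (successors {x, y, z, t}): φ is true.
  z (successors {u, v, w, x, y, z, t}): φ is true.
  t (successors {u, v, w, y, z}): φ is true.
Detail at u (witness):
  At u: <>~(<>p & []r) is true, ~[]<>p is true, so <>~(<>p & []r) | ~[]<>p is true.
    At u: <>~(<>p & []r) requires ~(<>p & []r) at some successor in {v, w, z, t}.
      ~(<>p & []r) holds at v, so <>~(<>p & []r) is true at u.
    At u: []<>p is false, so ~[]<>p is true.
      At u: []<>p requires <>p at every successor {v, w, z, t}.
        <>p fails at w, so []<>p is false at u.

Yes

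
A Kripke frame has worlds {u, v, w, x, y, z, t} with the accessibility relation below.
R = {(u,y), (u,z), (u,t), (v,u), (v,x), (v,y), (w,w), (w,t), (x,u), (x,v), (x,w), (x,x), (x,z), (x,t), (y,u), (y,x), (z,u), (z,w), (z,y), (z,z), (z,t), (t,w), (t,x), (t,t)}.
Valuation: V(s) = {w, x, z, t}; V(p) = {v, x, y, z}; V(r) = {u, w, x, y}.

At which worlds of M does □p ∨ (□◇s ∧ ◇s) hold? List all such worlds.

Let φ = □p ∨ (□◇s ∧ ◇s). Evaluate φ at each world:
  u (successors {y, z, t}): φ is true.
  v (successors {u, x, y}): φ is true.
  w (successors {w, t}): φ is true.
  x (successors {u, v, w, x, z, t}): φ is true.
  y (successors {u, x}): φ is true.
  z (successors {u, w, y, z, t}): φ is true.
  t (successors {w, x, t}): φ is true.
For instance, at v:
  At v: □p is false, □◇s ∧ ◇s is true, so □p ∨ (□◇s ∧ ◇s) is true.
    At v: □p requires p at every successor {u, x, y}.
      p fails at u, so □p is false at v.
    At v: □◇s is true, ◇s is true, so □◇s ∧ ◇s is true.
      At v: □◇s requires ◇s at every successor {u, x, y}.
        At u: ◇s is true.
        At x: ◇s is true.
        At y: ◇s is true.
      So □◇s is true at v.
      At v: ◇s requires s at some successor in {u, x, y}.
        s holds at x, so ◇s is true at v.
Satisfying worlds: {u, v, w, x, y, z, t}

u, v, w, x, y, z, t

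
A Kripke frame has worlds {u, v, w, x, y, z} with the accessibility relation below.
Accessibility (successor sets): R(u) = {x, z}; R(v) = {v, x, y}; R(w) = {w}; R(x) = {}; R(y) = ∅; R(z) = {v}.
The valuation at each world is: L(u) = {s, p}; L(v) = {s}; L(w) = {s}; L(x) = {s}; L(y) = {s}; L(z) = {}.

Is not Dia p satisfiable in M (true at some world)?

Yes

Let φ = not Dia p. Evaluate φ at each world:
  u (successors {x, z}): φ is true.
  v (successors {v, x, y}): φ is true.
  w (successors {w}): φ is true.
  x (successors ∅): φ is true.
  y (successors ∅): φ is true.
  z (successors {v}): φ is true.
Detail at u (witness):
  At u: Dia p is false, so not Dia p is true.
    At u: Dia p requires p at some successor in {x, z}.
      At x: p is false.
      At z: p is false.
    So Dia p is false at u.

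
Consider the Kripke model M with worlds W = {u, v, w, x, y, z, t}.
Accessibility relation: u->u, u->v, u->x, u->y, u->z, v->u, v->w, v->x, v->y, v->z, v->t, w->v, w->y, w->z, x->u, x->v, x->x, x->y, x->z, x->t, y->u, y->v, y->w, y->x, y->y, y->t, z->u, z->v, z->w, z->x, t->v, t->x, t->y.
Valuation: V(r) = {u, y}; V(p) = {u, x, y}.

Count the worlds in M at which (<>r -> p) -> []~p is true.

Let φ = (<>r -> p) -> []~p. Evaluate φ at each world:
  u (successors {u, v, x, y, z}): φ is false.
  v (successors {u, w, x, y, z, t}): φ is true.
  w (successors {v, y, z}): φ is true.
  x (successors {u, v, x, y, z, t}): φ is false.
  y (successors {u, v, w, x, y, t}): φ is false.
  z (successors {u, v, w, x}): φ is true.
  t (successors {v, x, y}): φ is true.
For instance, at y:
  At y: <>r -> p is true, []~p is false, so (<>r -> p) -> []~p is false.
    At y: <>r is true, p is true, so <>r -> p is true.
      At y: <>r requires r at some successor in {u, v, w, x, y, t}.
        r holds at u, so <>r is true at y.
    At y: []~p requires ~p at every successor {u, v, w, x, y, t}.
      ~p fails at u, so []~p is false at y.
Satisfying worlds: {v, w, z, t}

4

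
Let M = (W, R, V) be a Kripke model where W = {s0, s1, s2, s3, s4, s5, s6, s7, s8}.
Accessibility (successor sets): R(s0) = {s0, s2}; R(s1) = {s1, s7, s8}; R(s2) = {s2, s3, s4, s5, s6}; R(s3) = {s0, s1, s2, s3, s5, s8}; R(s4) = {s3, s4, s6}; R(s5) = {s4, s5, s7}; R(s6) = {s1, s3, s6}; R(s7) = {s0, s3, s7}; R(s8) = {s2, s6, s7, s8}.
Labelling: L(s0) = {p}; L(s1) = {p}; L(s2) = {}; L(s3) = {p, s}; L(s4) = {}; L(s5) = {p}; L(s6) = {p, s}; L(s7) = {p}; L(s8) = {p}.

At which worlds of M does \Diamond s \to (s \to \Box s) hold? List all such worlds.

Recall that \Box ψ holds at a world iff ψ holds at every accessible world, and \Diamond ψ holds iff ψ holds at some accessible world.
Let φ = \Diamond s \to (s \to \Box s). Evaluate φ at each world:
  s0 (successors {s0, s2}): φ is true.
  s1 (successors {s1, s7, s8}): φ is true.
  s2 (successors {s2, s3, s4, s5, s6}): φ is true.
  s3 (successors {s0, s1, s2, s3, s5, s8}): φ is false.
  s4 (successors {s3, s4, s6}): φ is true.
  s5 (successors {s4, s5, s7}): φ is true.
  s6 (successors {s1, s3, s6}): φ is false.
  s7 (successors {s0, s3, s7}): φ is true.
  s8 (successors {s2, s6, s7, s8}): φ is true.
For instance, at s1:
  At s1: \Diamond s is false, s \to \Box s is true, so \Diamond s \to (s \to \Box s) is true.
    At s1: \Diamond s requires s at some successor in {s1, s7, s8}.
      At s1: s is false.
      At s7: s is false.
      At s8: s is false.
    So \Diamond s is false at s1.
    At s1: s is false, \Box s is false, so s \to \Box s is true.
      At s1: \Box s requires s at every successor {s1, s7, s8}.
        s fails at s1, so \Box s is false at s1.
Satisfying worlds: {s0, s1, s2, s4, s5, s7, s8}

s0, s1, s2, s4, s5, s7, s8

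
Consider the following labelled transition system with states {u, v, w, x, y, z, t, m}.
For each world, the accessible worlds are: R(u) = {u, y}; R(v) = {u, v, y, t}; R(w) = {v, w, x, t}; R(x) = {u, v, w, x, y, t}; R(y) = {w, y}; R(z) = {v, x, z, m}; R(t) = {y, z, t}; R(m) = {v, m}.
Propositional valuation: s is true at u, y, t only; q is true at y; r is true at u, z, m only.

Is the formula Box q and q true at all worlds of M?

No

Recall that Box ψ holds at a world iff ψ holds at every accessible world, and Dia ψ holds iff ψ holds at some accessible world.
Let φ = Box q and q. Evaluate φ at each world:
  u (successors {u, y}): φ is false.
  v (successors {u, v, y, t}): φ is false.
  w (successors {v, w, x, t}): φ is false.
  x (successors {u, v, w, x, y, t}): φ is false.
  y (successors {w, y}): φ is false.
  z (successors {v, x, z, m}): φ is false.
  t (successors {y, z, t}): φ is false.
  m (successors {v, m}): φ is false.
Detail at u (counterexample):
  At u: Box q is false, q is false, so Box q and q is false.
    At u: Box q requires q at every successor {u, y}.
      q fails at u, so Box q is false at u.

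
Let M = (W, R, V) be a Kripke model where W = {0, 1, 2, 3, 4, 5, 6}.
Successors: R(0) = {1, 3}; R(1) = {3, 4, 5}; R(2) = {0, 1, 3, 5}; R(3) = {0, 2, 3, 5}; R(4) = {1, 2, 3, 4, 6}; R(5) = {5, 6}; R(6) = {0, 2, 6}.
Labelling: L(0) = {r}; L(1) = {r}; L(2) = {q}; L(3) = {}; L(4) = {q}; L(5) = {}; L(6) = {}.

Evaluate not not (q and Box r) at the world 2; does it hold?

No

Recall that Box ψ holds at a world iff ψ holds at every accessible world, and Dia ψ holds iff ψ holds at some accessible world.
At 2: not (q and Box r) is true, so not not (q and Box r) is false.
  At 2: q and Box r is false, so not (q and Box r) is true.
    At 2: q is true, Box r is false, so q and Box r is false.
      At 2: Box r requires r at every successor {0, 1, 3, 5}.
        r fails at 3, so Box r is false at 2.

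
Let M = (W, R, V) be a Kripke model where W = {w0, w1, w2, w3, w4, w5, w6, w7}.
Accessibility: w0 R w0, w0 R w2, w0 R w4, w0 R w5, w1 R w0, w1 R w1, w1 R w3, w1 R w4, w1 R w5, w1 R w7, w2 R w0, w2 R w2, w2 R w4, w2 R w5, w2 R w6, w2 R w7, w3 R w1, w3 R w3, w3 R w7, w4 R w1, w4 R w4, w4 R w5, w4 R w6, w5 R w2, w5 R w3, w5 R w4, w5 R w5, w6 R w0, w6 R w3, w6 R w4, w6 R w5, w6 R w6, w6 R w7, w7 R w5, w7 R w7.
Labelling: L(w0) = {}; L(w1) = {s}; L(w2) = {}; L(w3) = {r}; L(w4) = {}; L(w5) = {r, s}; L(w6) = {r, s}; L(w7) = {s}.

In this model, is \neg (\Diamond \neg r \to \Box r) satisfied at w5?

Yes

Recall that \Box ψ holds at a world iff ψ holds at every accessible world, and \Diamond ψ holds iff ψ holds at some accessible world.
At w5: \Diamond \neg r \to \Box r is false, so \neg (\Diamond \neg r \to \Box r) is true.
  At w5: \Diamond \neg r is true, \Box r is false, so \Diamond \neg r \to \Box r is false.
    At w5: \Diamond \neg r requires \neg r at some successor in {w2, w3, w4, w5}.
      \neg r holds at w2, so \Diamond \neg r is true at w5.
    At w5: \Box r requires r at every successor {w2, w3, w4, w5}.
      r fails at w2, so \Box r is false at w5.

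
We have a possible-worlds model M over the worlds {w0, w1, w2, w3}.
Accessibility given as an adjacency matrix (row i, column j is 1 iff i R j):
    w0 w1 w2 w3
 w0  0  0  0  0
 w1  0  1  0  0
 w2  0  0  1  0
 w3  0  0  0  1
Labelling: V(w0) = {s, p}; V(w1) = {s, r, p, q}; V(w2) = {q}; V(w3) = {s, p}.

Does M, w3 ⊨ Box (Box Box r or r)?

At w3: Box (Box Box r or r) requires Box Box r or r at every successor {w3}.
  Box Box r or r fails at w3, so Box (Box Box r or r) is false at w3.
    At w3: Box Box r is false, r is false, so Box Box r or r is false.
      At w3: Box Box r requires Box r at every successor {w3}.
        Box r fails at w3, so Box Box r is false at w3.

No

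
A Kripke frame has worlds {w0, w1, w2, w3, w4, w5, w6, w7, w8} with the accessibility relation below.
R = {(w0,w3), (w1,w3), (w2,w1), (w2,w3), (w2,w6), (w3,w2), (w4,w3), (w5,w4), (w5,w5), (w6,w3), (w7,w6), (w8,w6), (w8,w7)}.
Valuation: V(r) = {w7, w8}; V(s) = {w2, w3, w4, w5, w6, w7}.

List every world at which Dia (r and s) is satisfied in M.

Recall that Dia ψ holds at a world iff ψ holds at some accessible world.
Let φ = Dia (r and s). Evaluate φ at each world:
  w0 (successors {w3}): φ is false.
  w1 (successors {w3}): φ is false.
  w2 (successors {w1, w3, w6}): φ is false.
  w3 (successors {w2}): φ is false.
  w4 (successors {w3}): φ is false.
  w5 (successors {w4, w5}): φ is false.
  w6 (successors {w3}): φ is false.
  w7 (successors {w6}): φ is false.
  w8 (successors {w6, w7}): φ is true.
For instance, at w2:
  At w2: Dia (r and s) requires r and s at some successor in {w1, w3, w6}.
    At w1: r and s is false.
    At w3: r and s is false.
    At w6: r and s is false.
  So Dia (r and s) is false at w2.
Satisfying worlds: {w8}

w8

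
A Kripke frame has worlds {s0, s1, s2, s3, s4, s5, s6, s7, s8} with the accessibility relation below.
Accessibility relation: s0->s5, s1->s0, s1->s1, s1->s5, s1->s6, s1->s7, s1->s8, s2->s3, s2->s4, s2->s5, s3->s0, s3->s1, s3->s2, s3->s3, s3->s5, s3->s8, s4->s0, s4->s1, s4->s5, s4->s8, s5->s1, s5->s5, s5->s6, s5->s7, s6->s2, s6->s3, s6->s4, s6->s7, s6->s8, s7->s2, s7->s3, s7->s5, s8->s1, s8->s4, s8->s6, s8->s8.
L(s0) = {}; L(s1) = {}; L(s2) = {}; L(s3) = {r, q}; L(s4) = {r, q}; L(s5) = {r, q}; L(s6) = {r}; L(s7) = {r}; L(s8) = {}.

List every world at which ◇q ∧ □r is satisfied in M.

s0, s2

Let φ = ◇q ∧ □r. Evaluate φ at each world:
  s0 (successors {s5}): φ is true.
  s1 (successors {s0, s1, s5, s6, s7, s8}): φ is false.
  s2 (successors {s3, s4, s5}): φ is true.
  s3 (successors {s0, s1, s2, s3, s5, s8}): φ is false.
  s4 (successors {s0, s1, s5, s8}): φ is false.
  s5 (successors {s1, s5, s6, s7}): φ is false.
  s6 (successors {s2, s3, s4, s7, s8}): φ is false.
  s7 (successors {s2, s3, s5}): φ is false.
  s8 (successors {s1, s4, s6, s8}): φ is false.
For instance, at s3:
  At s3: ◇q is true, □r is false, so ◇q ∧ □r is false.
    At s3: ◇q requires q at some successor in {s0, s1, s2, s3, s5, s8}.
      q holds at s3, so ◇q is true at s3.
    At s3: □r requires r at every successor {s0, s1, s2, s3, s5, s8}.
      r fails at s0, so □r is false at s3.
Satisfying worlds: {s0, s2}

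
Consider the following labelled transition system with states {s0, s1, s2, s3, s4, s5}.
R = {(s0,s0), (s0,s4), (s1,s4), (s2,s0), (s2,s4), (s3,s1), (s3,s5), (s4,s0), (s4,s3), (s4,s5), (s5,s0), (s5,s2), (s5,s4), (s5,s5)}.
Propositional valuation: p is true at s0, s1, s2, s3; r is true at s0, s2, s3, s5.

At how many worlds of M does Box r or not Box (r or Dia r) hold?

Recall that Box ψ holds at a world iff ψ holds at every accessible world, and Dia ψ holds iff ψ holds at some accessible world.
Let φ = Box r or not Box (r or Dia r). Evaluate φ at each world:
  s0 (successors {s0, s4}): φ is false.
  s1 (successors {s4}): φ is false.
  s2 (successors {s0, s4}): φ is false.
  s3 (successors {s1, s5}): φ is true.
  s4 (successors {s0, s3, s5}): φ is true.
  s5 (successors {s0, s2, s4, s5}): φ is false.
For instance, at s1:
  At s1: Box r is false, not Box (r or Dia r) is false, so Box r or not Box (r or Dia r) is false.
    At s1: Box r requires r at every successor {s4}.
      r fails at s4, so Box r is false at s1.
    At s1: Box (r or Dia r) is true, so not Box (r or Dia r) is false.
      At s1: Box (r or Dia r) requires r or Dia r at every successor {s4}.
        At s4: r or Dia r is true.
      So Box (r or Dia r) is true at s1.
Satisfying worlds: {s3, s4}

2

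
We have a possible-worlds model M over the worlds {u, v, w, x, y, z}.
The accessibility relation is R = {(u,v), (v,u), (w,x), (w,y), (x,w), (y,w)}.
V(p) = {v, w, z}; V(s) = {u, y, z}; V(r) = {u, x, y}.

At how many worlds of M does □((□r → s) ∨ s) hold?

Let φ = □((□r → s) ∨ s). Evaluate φ at each world:
  u (successors {v}): φ is false.
  v (successors {u}): φ is true.
  w (successors {x, y}): φ is true.
  x (successors {w}): φ is false.
  y (successors {w}): φ is false.
  z (successors ∅): φ is true.
For instance, at w:
  At w: □((□r → s) ∨ s) requires (□r → s) ∨ s at every successor {x, y}.
      At x: □r → s is true, s is false, so (□r → s) ∨ s is true.
      At y: □r → s is true, s is true, so (□r → s) ∨ s is true.
  So □((□r → s) ∨ s) is true at w.
Satisfying worlds: {v, w, z}

3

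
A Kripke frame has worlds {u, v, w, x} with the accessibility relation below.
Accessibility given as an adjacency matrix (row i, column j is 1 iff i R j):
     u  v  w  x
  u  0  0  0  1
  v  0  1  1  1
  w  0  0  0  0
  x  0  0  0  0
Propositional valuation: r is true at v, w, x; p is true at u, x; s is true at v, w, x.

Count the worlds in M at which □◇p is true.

2

Let φ = □◇p. Evaluate φ at each world:
  u (successors {x}): φ is false.
  v (successors {v, w, x}): φ is false.
  w (successors ∅): φ is true.
  x (successors ∅): φ is true.
For instance, at u:
  At u: □◇p requires ◇p at every successor {x}.
    ◇p fails at x, so □◇p is false at u.
      At x: no accessible worlds, so ◇p is false.
Satisfying worlds: {w, x}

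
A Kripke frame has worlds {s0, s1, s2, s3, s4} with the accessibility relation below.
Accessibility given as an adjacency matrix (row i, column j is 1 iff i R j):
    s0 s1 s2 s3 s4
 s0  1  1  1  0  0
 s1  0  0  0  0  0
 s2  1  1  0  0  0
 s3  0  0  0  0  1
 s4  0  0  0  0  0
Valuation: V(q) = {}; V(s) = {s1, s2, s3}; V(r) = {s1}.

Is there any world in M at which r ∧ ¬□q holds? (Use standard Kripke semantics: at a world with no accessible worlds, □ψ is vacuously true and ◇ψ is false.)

Recall that □ψ holds at a world iff ψ holds at every accessible world, and ◇ψ holds iff ψ holds at some accessible world.
Let φ = r ∧ ¬□q. Evaluate φ at each world:
  s0 (successors {s0, s1, s2}): φ is false.
  s1 (successors ∅): φ is false.
  s2 (successors {s0, s1}): φ is false.
  s3 (successors {s4}): φ is false.
  s4 (successors ∅): φ is false.
For instance, at s3:
  At s3: r is false, ¬□q is true, so r ∧ ¬□q is false.
    At s3: □q is false, so ¬□q is true.
      At s3: □q requires q at every successor {s4}.
        q fails at s4, so □q is false at s3.

No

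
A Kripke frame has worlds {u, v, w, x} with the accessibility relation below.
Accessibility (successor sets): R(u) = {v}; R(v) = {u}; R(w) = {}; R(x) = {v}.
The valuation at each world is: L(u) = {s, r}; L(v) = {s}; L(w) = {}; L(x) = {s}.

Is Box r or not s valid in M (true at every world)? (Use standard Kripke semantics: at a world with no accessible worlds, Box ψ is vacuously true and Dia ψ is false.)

Let φ = Box r or not s. Evaluate φ at each world:
  u (successors {v}): φ is false.
  v (successors {u}): φ is true.
  w (successors ∅): φ is true.
  x (successors {v}): φ is false.
Detail at u (counterexample):
  At u: Box r is false, not s is false, so Box r or not s is false.
    At u: Box r requires r at every successor {v}.
      r fails at v, so Box r is false at u.

No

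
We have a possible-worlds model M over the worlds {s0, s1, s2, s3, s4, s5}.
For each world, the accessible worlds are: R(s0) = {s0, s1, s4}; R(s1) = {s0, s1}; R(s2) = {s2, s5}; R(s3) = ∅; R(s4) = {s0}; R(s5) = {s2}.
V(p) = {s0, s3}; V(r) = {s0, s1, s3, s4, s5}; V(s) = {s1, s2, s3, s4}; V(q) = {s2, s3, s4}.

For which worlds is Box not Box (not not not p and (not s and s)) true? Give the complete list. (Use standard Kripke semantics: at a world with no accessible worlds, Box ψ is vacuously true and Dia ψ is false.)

Let φ = Box not Box (not not not p and (not s and s)). Evaluate φ at each world:
  s0 (successors {s0, s1, s4}): φ is true.
  s1 (successors {s0, s1}): φ is true.
  s2 (successors {s2, s5}): φ is true.
  s3 (successors ∅): φ is true.
  s4 (successors {s0}): φ is true.
  s5 (successors {s2}): φ is true.
For instance, at s4:
  At s4: Box not Box (not not not p and (not s and s)) requires not Box (not not not p and (not s and s)) at every successor {s0}.
      At s0: Box (not not not p and (not s and s)) is false, so not Box (not not not p and (not s and s)) is true.
  So Box not Box (not not not p and (not s and s)) is true at s4.
Satisfying worlds: {s0, s1, s2, s3, s4, s5}

s0, s1, s2, s3, s4, s5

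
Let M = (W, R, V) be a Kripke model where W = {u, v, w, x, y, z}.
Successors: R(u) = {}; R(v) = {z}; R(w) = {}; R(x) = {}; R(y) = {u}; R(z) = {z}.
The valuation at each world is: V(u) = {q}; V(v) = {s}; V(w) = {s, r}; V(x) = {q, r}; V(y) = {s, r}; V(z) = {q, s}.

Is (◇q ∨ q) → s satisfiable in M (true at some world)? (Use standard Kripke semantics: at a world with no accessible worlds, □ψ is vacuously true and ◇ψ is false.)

Let φ = (◇q ∨ q) → s. Evaluate φ at each world:
  u (successors ∅): φ is false.
  v (successors {z}): φ is true.
  w (successors ∅): φ is true.
  x (successors ∅): φ is false.
  y (successors {u}): φ is true.
  z (successors {z}): φ is true.
Detail at v (witness):
  At v: ◇q ∨ q is true, s is true, so (◇q ∨ q) → s is true.
    At v: ◇q is true, q is false, so ◇q ∨ q is true.
      At v: ◇q requires q at some successor in {z}.
        q holds at z, so ◇q is true at v.

Yes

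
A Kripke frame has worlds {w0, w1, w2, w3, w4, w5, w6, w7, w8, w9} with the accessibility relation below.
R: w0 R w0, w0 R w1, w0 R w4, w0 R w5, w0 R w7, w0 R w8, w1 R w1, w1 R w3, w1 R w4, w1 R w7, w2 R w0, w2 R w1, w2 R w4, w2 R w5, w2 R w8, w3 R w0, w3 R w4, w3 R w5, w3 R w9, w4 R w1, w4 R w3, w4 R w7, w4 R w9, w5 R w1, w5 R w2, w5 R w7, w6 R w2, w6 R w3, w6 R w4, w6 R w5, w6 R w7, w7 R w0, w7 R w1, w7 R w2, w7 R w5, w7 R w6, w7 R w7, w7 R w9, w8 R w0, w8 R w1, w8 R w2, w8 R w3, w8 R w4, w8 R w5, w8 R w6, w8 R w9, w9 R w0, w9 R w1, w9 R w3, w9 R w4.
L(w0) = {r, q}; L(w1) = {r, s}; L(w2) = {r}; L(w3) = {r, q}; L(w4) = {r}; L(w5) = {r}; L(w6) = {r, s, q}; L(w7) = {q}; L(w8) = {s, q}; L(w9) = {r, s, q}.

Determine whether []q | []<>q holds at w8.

Recall that []ψ holds at a world iff ψ holds at every accessible world, and <>ψ holds iff ψ holds at some accessible world.
At w8: []q is false, []<>q is true, so []q | []<>q is true.
  At w8: []q requires q at every successor {w0, w1, w2, w3, w4, w5, w6, w9}.
    q fails at w1, so []q is false at w8.
  At w8: []<>q requires <>q at every successor {w0, w1, w2, w3, w4, w5, w6, w9}.
    At w0: <>q is true.
    At w1: <>q is true.
    At w2: <>q is true.
    At w3: <>q is true.
    At w4: <>q is true.
    At w5: <>q is true.
    At w6: <>q is true.
    At w9: <>q is true.
  So []<>q is true at w8.

Yes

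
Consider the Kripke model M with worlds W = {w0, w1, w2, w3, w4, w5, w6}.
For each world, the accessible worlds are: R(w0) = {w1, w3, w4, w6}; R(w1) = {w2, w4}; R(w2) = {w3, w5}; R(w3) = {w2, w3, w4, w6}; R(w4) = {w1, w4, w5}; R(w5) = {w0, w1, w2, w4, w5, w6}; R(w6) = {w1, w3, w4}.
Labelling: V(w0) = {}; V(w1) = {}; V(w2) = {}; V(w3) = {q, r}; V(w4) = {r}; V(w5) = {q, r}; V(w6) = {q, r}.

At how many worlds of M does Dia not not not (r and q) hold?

Let φ = Dia not not not (r and q). Evaluate φ at each world:
  w0 (successors {w1, w3, w4, w6}): φ is true.
  w1 (successors {w2, w4}): φ is true.
  w2 (successors {w3, w5}): φ is false.
  w3 (successors {w2, w3, w4, w6}): φ is true.
  w4 (successors {w1, w4, w5}): φ is true.
  w5 (successors {w0, w1, w2, w4, w5, w6}): φ is true.
  w6 (successors {w1, w3, w4}): φ is true.
For instance, at w4:
  At w4: Dia not not not (r and q) requires not not not (r and q) at some successor in {w1, w4, w5}.
    not not not (r and q) holds at w1, so Dia not not not (r and q) is true at w4.
Satisfying worlds: {w0, w1, w3, w4, w5, w6}

6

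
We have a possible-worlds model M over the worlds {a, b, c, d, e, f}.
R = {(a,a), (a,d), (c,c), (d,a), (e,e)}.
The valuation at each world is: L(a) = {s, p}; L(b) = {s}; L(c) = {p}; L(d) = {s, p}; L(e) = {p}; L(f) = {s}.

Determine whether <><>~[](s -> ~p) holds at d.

At d: <><>~[](s -> ~p) requires <>~[](s -> ~p) at some successor in {a}.
  <>~[](s -> ~p) holds at a, so <><>~[](s -> ~p) is true at d.
    At a: <>~[](s -> ~p) requires ~[](s -> ~p) at some successor in {a, d}.
      ~[](s -> ~p) holds at a, so <>~[](s -> ~p) is true at a.

Yes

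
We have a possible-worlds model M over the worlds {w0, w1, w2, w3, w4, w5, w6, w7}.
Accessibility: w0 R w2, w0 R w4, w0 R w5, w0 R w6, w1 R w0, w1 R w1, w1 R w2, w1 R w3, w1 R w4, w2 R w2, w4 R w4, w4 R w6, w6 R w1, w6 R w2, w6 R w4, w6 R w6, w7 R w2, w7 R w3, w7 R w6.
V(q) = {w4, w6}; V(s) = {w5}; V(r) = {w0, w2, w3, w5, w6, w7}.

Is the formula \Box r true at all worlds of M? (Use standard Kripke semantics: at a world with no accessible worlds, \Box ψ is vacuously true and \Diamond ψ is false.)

No

Let φ = \Box r. Evaluate φ at each world:
  w0 (successors {w2, w4, w5, w6}): φ is false.
  w1 (successors {w0, w1, w2, w3, w4}): φ is false.
  w2 (successors {w2}): φ is true.
  w3 (successors ∅): φ is true.
  w4 (successors {w4, w6}): φ is false.
  w5 (successors ∅): φ is true.
  w6 (successors {w1, w2, w4, w6}): φ is false.
  w7 (successors {w2, w3, w6}): φ is true.
Detail at w0 (counterexample):
  At w0: \Box r requires r at every successor {w2, w4, w5, w6}.
    r fails at w4, so \Box r is false at w0.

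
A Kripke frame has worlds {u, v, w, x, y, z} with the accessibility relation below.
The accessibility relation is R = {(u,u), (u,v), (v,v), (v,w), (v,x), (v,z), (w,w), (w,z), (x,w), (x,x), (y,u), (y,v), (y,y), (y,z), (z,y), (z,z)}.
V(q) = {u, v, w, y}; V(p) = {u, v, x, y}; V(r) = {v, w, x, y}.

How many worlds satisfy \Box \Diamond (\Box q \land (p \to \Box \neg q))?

0

Let φ = \Box \Diamond (\Box q \land (p \to \Box \neg q)). Evaluate φ at each world:
  u (successors {u, v}): φ is false.
  v (successors {v, w, x, z}): φ is false.
  w (successors {w, z}): φ is false.
  x (successors {w, x}): φ is false.
  y (successors {u, v, y, z}): φ is false.
  z (successors {y, z}): φ is false.
For instance, at x:
  At x: \Box \Diamond (\Box q \land (p \to \Box \neg q)) requires \Diamond (\Box q \land (p \to \Box \neg q)) at every successor {w, x}.
    \Diamond (\Box q \land (p \to \Box \neg q)) fails at w, so \Box \Diamond (\Box q \land (p \to \Box \neg q)) is false at x.
      At w: \Diamond (\Box q \land (p \to \Box \neg q)) requires \Box q \land (p \to \Box \neg q) at some successor in {w, z}.
        At w: \Box q \land (p \to \Box \neg q) is false.
        At z: \Box q \land (p \to \Box \neg q) is false.
      So \Diamond (\Box q \land (p \to \Box \neg q)) is false at w.
Satisfying worlds: none.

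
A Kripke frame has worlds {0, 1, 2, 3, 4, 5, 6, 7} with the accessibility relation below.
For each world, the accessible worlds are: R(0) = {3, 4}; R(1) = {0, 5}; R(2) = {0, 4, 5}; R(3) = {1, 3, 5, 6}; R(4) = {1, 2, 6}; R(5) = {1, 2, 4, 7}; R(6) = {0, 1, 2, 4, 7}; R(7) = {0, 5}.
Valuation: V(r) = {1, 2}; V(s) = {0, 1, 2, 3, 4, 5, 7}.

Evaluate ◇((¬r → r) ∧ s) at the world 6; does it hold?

Yes

At 6: ◇((¬r → r) ∧ s) requires (¬r → r) ∧ s at some successor in {0, 1, 2, 4, 7}.
  (¬r → r) ∧ s holds at 1, so ◇((¬r → r) ∧ s) is true at 6.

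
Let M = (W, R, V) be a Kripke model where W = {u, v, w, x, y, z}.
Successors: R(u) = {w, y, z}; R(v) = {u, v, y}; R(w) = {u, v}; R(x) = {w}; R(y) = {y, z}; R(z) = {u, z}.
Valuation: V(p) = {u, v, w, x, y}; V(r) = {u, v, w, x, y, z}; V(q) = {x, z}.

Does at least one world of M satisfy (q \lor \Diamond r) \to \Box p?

Yes

Recall that \Box ψ holds at a world iff ψ holds at every accessible world, and \Diamond ψ holds iff ψ holds at some accessible world.
Let φ = (q \lor \Diamond r) \to \Box p. Evaluate φ at each world:
  u (successors {w, y, z}): φ is false.
  v (successors {u, v, y}): φ is true.
  w (successors {u, v}): φ is true.
  x (successors {w}): φ is true.
  y (successors {y, z}): φ is false.
  z (successors {u, z}): φ is false.
Detail at v (witness):
  At v: q \lor \Diamond r is true, \Box p is true, so (q \lor \Diamond r) \to \Box p is true.
    At v: q is false, \Diamond r is true, so q \lor \Diamond r is true.
      At v: \Diamond r requires r at some successor in {u, v, y}.
        r holds at u, so \Diamond r is true at v.
    At v: \Box p requires p at every successor {u, v, y}.
      At u: p is true.
      At v: p is true.
      At y: p is true.
    So \Box p is true at v.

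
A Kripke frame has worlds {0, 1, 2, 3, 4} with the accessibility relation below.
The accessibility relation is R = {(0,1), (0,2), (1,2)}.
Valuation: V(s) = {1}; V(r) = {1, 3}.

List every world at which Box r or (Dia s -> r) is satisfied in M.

Let φ = Box r or (Dia s -> r). Evaluate φ at each world:
  0 (successors {1, 2}): φ is false.
  1 (successors {2}): φ is true.
  2 (successors ∅): φ is true.
  3 (successors ∅): φ is true.
  4 (successors ∅): φ is true.
For instance, at 1:
  At 1: Box r is false, Dia s -> r is true, so Box r or (Dia s -> r) is true.
    At 1: Box r requires r at every successor {2}.
      r fails at 2, so Box r is false at 1.
    At 1: Dia s is false, r is true, so Dia s -> r is true.
      At 1: Dia s requires s at some successor in {2}.
        At 2: s is false.
      So Dia s is false at 1.
Satisfying worlds: {1, 2, 3, 4}

1, 2, 3, 4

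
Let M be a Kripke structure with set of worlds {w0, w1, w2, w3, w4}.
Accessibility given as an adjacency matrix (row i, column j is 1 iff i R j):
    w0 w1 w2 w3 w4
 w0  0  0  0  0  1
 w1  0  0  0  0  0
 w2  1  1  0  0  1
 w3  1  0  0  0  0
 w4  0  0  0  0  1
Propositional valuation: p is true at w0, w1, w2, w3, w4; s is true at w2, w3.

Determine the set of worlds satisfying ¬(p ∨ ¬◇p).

none

Let φ = ¬(p ∨ ¬◇p). Evaluate φ at each world:
  w0 (successors {w4}): φ is false.
  w1 (successors ∅): φ is false.
  w2 (successors {w0, w1, w4}): φ is false.
  w3 (successors {w0}): φ is false.
  w4 (successors {w4}): φ is false.
For instance, at w3:
  At w3: p ∨ ¬◇p is true, so ¬(p ∨ ¬◇p) is false.
    At w3: p is true, ¬◇p is false, so p ∨ ¬◇p is true.
      At w3: ◇p is true, so ¬◇p is false.
Satisfying worlds: none.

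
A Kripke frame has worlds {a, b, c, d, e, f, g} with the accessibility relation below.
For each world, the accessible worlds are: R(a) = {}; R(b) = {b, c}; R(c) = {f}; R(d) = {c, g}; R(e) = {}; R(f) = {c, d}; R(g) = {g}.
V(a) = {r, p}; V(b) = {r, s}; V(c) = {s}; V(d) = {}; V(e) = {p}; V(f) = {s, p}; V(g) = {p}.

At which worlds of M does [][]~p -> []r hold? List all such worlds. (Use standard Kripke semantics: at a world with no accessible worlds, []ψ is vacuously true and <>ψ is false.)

a, b, d, e, f, g

Let φ = [][]~p -> []r. Evaluate φ at each world:
  a (successors ∅): φ is true.
  b (successors {b, c}): φ is true.
  c (successors {f}): φ is false.
  d (successors {c, g}): φ is true.
  e (successors ∅): φ is true.
  f (successors {c, d}): φ is true.
  g (successors {g}): φ is true.
For instance, at g:
  At g: [][]~p is false, []r is false, so [][]~p -> []r is true.
    At g: [][]~p requires []~p at every successor {g}.
      []~p fails at g, so [][]~p is false at g.
    At g: []r requires r at every successor {g}.
      r fails at g, so []r is false at g.
Satisfying worlds: {a, b, d, e, f, g}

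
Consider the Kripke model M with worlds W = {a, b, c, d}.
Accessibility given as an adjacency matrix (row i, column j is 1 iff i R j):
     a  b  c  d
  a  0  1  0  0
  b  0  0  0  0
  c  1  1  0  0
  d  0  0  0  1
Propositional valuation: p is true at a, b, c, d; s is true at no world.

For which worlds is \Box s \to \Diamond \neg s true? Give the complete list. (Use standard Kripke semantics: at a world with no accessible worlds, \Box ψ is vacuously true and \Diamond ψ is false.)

a, c, d

Recall that \Box ψ holds at a world iff ψ holds at every accessible world, and \Diamond ψ holds iff ψ holds at some accessible world.
Let φ = \Box s \to \Diamond \neg s. Evaluate φ at each world:
  a (successors {b}): φ is true.
  b (successors ∅): φ is false.
  c (successors {a, b}): φ is true.
  d (successors {d}): φ is true.
For instance, at d:
  At d: \Box s is false, \Diamond \neg s is true, so \Box s \to \Diamond \neg s is true.
    At d: \Box s requires s at every successor {d}.
      s fails at d, so \Box s is false at d.
    At d: \Diamond \neg s requires \neg s at some successor in {d}.
      \neg s holds at d, so \Diamond \neg s is true at d.
Satisfying worlds: {a, c, d}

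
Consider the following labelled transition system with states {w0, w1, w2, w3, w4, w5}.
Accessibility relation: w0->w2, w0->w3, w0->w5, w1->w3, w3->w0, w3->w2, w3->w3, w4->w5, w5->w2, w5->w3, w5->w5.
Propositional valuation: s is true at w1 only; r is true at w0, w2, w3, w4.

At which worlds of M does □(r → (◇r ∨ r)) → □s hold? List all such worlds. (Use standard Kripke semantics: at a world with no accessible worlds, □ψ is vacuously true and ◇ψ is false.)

w2

Recall that □ψ holds at a world iff ψ holds at every accessible world, and ◇ψ holds iff ψ holds at some accessible world.
Let φ = □(r → (◇r ∨ r)) → □s. Evaluate φ at each world:
  w0 (successors {w2, w3, w5}): φ is false.
  w1 (successors {w3}): φ is false.
  w2 (successors ∅): φ is true.
  w3 (successors {w0, w2, w3}): φ is false.
  w4 (successors {w5}): φ is false.
  w5 (successors {w2, w3, w5}): φ is false.
For instance, at w4:
  At w4: □(r → (◇r ∨ r)) is true, □s is false, so □(r → (◇r ∨ r)) → □s is false.
    At w4: □(r → (◇r ∨ r)) requires r → (◇r ∨ r) at every successor {w5}.
      At w5: r → (◇r ∨ r) is true.
    So □(r → (◇r ∨ r)) is true at w4.
    At w4: □s requires s at every successor {w5}.
      s fails at w5, so □s is false at w4.
Satisfying worlds: {w2}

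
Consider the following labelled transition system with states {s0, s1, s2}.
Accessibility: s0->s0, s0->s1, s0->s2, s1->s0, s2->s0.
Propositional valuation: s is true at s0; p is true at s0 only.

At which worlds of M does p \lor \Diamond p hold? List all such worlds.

Let φ = p \lor \Diamond p. Evaluate φ at each world:
  s0 (successors {s0, s1, s2}): φ is true.
  s1 (successors {s0}): φ is true.
  s2 (successors {s0}): φ is true.
For instance, at s2:
  At s2: p is false, \Diamond p is true, so p \lor \Diamond p is true.
    At s2: \Diamond p requires p at some successor in {s0}.
      p holds at s0, so \Diamond p is true at s2.
Satisfying worlds: {s0, s1, s2}

s0, s1, s2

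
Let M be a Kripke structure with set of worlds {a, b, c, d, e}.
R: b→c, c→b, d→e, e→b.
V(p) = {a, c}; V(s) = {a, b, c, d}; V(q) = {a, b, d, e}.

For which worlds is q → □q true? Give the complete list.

a, c, d, e

Let φ = q → □q. Evaluate φ at each world:
  a (successors ∅): φ is true.
  b (successors {c}): φ is false.
  c (successors {b}): φ is true.
  d (successors {e}): φ is true.
  e (successors {b}): φ is true.
For instance, at e:
  At e: q is true, □q is true, so q → □q is true.
    At e: □q requires q at every successor {b}.
      At b: q is true.
    So □q is true at e.
Satisfying worlds: {a, c, d, e}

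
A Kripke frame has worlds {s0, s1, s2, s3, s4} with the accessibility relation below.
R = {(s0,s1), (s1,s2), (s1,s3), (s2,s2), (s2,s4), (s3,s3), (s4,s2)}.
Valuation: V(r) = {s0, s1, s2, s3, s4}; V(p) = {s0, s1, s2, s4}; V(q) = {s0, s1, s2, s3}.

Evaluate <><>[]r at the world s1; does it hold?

At s1: <><>[]r requires <>[]r at some successor in {s2, s3}.
  <>[]r holds at s2, so <><>[]r is true at s1.
    At s2: <>[]r requires []r at some successor in {s2, s4}.
      []r holds at s2, so <>[]r is true at s2.

Yes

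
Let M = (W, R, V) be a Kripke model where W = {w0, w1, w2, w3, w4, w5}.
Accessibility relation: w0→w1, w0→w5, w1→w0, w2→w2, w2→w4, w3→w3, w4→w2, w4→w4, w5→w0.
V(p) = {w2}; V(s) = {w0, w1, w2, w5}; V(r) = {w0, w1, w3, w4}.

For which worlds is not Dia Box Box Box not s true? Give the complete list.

w0, w1, w2, w4, w5

Recall that Box ψ holds at a world iff ψ holds at every accessible world, and Dia ψ holds iff ψ holds at some accessible world.
Let φ = not Dia Box Box Box not s. Evaluate φ at each world:
  w0 (successors {w1, w5}): φ is true.
  w1 (successors {w0}): φ is true.
  w2 (successors {w2, w4}): φ is true.
  w3 (successors {w3}): φ is false.
  w4 (successors {w2, w4}): φ is true.
  w5 (successors {w0}): φ is true.
For instance, at w3:
  At w3: Dia Box Box Box not s is true, so not Dia Box Box Box not s is false.
    At w3: Dia Box Box Box not s requires Box Box Box not s at some successor in {w3}.
      Box Box Box not s holds at w3, so Dia Box Box Box not s is true at w3.
Satisfying worlds: {w0, w1, w2, w4, w5}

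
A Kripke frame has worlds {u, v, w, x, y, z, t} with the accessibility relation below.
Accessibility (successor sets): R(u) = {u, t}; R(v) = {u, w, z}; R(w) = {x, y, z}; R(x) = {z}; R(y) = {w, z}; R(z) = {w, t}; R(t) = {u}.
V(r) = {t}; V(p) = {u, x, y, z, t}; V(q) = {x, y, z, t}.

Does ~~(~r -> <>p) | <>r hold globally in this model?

Let φ = ~~(~r -> <>p) | <>r. Evaluate φ at each world:
  u (successors {u, t}): φ is true.
  v (successors {u, w, z}): φ is true.
  w (successors {x, y, z}): φ is true.
  x (successors {z}): φ is true.
  y (successors {w, z}): φ is true.
  z (successors {w, t}): φ is true.
  t (successors {u}): φ is true.
For instance, at y:
  At y: ~~(~r -> <>p) is true, <>r is false, so ~~(~r -> <>p) | <>r is true.
    At y: ~(~r -> <>p) is false, so ~~(~r -> <>p) is true.
      At y: ~r -> <>p is true, so ~(~r -> <>p) is false.
    At y: <>r requires r at some successor in {w, z}.
      At w: r is false.
      At z: r is false.
    So <>r is false at y.

Yes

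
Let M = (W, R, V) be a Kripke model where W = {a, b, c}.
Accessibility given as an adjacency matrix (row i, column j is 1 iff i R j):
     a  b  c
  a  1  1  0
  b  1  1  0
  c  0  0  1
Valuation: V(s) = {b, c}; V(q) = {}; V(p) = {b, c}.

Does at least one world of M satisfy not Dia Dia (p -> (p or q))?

No

Recall that Dia ψ holds at a world iff ψ holds at some accessible world.
Let φ = not Dia Dia (p -> (p or q)). Evaluate φ at each world:
  a (successors {a, b}): φ is false.
  b (successors {a, b}): φ is false.
  c (successors {c}): φ is false.
For instance, at c:
  At c: Dia Dia (p -> (p or q)) is true, so not Dia Dia (p -> (p or q)) is false.
    At c: Dia Dia (p -> (p or q)) requires Dia (p -> (p or q)) at some successor in {c}.
      Dia (p -> (p or q)) holds at c, so Dia Dia (p -> (p or q)) is true at c.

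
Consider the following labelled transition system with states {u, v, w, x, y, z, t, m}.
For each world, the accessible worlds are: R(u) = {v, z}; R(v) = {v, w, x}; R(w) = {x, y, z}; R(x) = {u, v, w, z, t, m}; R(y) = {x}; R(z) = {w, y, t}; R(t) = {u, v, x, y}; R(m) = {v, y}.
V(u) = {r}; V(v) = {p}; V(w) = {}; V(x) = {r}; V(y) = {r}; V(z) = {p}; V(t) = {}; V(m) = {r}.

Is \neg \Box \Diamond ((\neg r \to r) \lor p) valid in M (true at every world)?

No

Let φ = \neg \Box \Diamond ((\neg r \to r) \lor p). Evaluate φ at each world:
  u (successors {v, z}): φ is false.
  v (successors {v, w, x}): φ is false.
  w (successors {x, y, z}): φ is false.
  x (successors {u, v, w, z, t, m}): φ is false.
  y (successors {x}): φ is false.
  z (successors {w, y, t}): φ is false.
  t (successors {u, v, x, y}): φ is false.
  m (successors {v, y}): φ is false.
Detail at u (counterexample):
  At u: \Box \Diamond ((\neg r \to r) \lor p) is true, so \neg \Box \Diamond ((\neg r \to r) \lor p) is false.
    At u: \Box \Diamond ((\neg r \to r) \lor p) requires \Diamond ((\neg r \to r) \lor p) at every successor {v, z}.
      At v: \Diamond ((\neg r \to r) \lor p) is true.
      At z: \Diamond ((\neg r \to r) \lor p) is true.
    So \Box \Diamond ((\neg r \to r) \lor p) is true at u.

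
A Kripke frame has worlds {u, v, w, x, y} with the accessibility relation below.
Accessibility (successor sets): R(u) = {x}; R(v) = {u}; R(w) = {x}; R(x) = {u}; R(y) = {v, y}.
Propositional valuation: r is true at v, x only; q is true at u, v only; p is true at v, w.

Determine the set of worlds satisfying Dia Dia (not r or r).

Let φ = Dia Dia (not r or r). Evaluate φ at each world:
  u (successors {x}): φ is true.
  v (successors {u}): φ is true.
  w (successors {x}): φ is true.
  x (successors {u}): φ is true.
  y (successors {v, y}): φ is true.
For instance, at w:
  At w: Dia Dia (not r or r) requires Dia (not r or r) at some successor in {x}.
    Dia (not r or r) holds at x, so Dia Dia (not r or r) is true at w.
      At x: Dia (not r or r) requires not r or r at some successor in {u}.
        not r or r holds at u, so Dia (not r or r) is true at x.
Satisfying worlds: {u, v, w, x, y}

u, v, w, x, y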